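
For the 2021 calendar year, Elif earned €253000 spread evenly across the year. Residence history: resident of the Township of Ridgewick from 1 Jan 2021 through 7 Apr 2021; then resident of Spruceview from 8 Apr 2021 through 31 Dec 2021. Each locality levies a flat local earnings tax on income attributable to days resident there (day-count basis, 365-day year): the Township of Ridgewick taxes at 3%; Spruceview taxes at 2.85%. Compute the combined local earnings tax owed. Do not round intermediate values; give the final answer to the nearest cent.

The Township of Ridgewick, 1 Jan – 7 Apr 2021: 97 days → €253000 × 3% × 97/365 = €2017.0685
Spruceview, 8 Apr – 31 Dec 2021: 268 days → €253000 × 2.85% × 268/365 = €5294.2849
Total = €7311.3534

€7311.35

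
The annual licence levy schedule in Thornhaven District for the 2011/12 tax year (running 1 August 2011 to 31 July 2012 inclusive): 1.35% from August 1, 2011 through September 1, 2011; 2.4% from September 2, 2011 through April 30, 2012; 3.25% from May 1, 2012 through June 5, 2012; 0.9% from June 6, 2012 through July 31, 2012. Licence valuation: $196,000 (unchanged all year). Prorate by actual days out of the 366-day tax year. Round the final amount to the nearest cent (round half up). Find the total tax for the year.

August 1 – September 1, 2011: 32 days at 1.35% → $196,000 × 1.35% × 32/366 = $231.3443
September 2, 2011 – April 30, 2012: 242 days at 2.4% → $196,000 × 2.4% × 242/366 = $3,110.2951
May 1 – June 5, 2012: 36 days at 3.25% → $196,000 × 3.25% × 36/366 = $626.5574
June 6 – July 31, 2012: 56 days at 0.9% → $196,000 × 0.9% × 56/366 = $269.9016
Total = $4,238.0984

$4,238.10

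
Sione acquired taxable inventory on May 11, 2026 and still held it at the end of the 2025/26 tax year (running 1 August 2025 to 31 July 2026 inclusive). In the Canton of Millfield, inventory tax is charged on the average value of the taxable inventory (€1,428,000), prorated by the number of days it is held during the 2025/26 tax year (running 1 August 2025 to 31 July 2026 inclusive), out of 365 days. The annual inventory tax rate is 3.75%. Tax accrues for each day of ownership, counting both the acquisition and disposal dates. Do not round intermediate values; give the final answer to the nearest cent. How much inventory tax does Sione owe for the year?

Days held (May 11 – July 31, 2026): 82 out of 365
Tax = €1,428,000 × 3.75% × 82/365 = €12,030.4110

€12,030.41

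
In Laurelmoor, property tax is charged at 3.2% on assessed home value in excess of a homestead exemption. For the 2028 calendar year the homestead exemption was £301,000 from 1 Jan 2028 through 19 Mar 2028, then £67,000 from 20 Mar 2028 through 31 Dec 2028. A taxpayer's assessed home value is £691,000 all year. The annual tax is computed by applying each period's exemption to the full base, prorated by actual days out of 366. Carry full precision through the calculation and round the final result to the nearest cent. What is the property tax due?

£18,351.74

1 Jan – 19 Mar 2028: 79 days, exemption £301,000 → (£691,000 − £301,000) × 3.2% × 79/366 = £2,693.7705
20 Mar – 31 Dec 2028: 287 days, exemption £67,000 → (£691,000 − £67,000) × 3.2% × 287/366 = £15,657.9672
Total = £18,351.7377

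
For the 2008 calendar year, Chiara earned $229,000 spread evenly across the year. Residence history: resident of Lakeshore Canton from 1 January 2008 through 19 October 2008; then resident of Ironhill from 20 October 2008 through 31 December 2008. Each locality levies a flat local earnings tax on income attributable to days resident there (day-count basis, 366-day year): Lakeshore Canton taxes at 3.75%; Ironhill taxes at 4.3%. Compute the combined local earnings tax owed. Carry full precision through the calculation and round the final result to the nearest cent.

Lakeshore Canton, 1 January – 19 October 2008: 293 days → $229,000 × 3.75% × 293/366 = $6,874.6926
Ironhill, 20 October – 31 December 2008: 73 days → $229,000 × 4.3% × 73/366 = $1,964.0191
Total = $8,838.7117

$8,838.71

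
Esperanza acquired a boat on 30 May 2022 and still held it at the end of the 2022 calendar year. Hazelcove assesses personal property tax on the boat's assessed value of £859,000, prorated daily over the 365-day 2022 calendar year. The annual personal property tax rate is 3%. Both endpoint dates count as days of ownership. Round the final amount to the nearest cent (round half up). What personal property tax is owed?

Days held (30 May – 31 December 2022): 216 out of 365
Tax = £859,000 × 3% × 216/365 = £15,250.1918

£15,250.19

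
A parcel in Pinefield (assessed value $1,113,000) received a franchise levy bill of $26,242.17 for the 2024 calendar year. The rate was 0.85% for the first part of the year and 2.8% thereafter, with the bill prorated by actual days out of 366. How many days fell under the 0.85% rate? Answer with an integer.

Let d = days at the first rate; then 366 − d days at the second rate.
$1,113,000 × [0.85%·d + 2.8%·(366−d)] / 366 = $26,242.17
Solving gives d = 83, so the new rate took effect on March 24, 2024.

83 days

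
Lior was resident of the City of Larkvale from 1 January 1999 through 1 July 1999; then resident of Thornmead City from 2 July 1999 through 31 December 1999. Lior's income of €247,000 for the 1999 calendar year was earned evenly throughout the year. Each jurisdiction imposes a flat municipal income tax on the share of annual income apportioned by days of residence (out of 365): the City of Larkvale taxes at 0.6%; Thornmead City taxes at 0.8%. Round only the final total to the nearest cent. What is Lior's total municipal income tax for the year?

The City of Larkvale, 1 January – 1 July 1999: 182 days → €247,000 × 0.6% × 182/365 = €738.9699
Thornmead City, 2 July – 31 December 1999: 183 days → €247,000 × 0.8% × 183/365 = €990.7068
Total = €1,729.6767

€1,729.68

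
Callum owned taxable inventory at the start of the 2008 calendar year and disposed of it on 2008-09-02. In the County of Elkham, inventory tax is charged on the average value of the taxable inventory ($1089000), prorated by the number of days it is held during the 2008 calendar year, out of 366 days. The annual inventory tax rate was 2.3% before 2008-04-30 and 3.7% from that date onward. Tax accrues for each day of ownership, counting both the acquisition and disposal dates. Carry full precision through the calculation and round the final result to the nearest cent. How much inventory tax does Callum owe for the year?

$22083.49

2008-01-01 to 2008-04-29: 120 days at 2.3% → $1089000 × 2.3% × 120/366 = $8212.1311
2008-04-30 to 2008-09-02: 126 days at 3.7% → $1089000 × 3.7% × 126/366 = $13871.3607
Total = $22083.4918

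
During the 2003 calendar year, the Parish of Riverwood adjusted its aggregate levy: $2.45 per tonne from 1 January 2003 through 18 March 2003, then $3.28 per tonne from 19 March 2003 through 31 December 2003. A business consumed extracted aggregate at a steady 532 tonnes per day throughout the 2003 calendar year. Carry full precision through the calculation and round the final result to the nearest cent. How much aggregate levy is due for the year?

1 January – 18 March 2003: 77 days × 532 tonnes/day = 40,964 tonnes at $2.45/tonne → $100,361.80
19 March – 31 December 2003: 288 days × 532 tonnes/day = 153,216 tonnes at $3.28/tonne → $502,548.48

$602,910.28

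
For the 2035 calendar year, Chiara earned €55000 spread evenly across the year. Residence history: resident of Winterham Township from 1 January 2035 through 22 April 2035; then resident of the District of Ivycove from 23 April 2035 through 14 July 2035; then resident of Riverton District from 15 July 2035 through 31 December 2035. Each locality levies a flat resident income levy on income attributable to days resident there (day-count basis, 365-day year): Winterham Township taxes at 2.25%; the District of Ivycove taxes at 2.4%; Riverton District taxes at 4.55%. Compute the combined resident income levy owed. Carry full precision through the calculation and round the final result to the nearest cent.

Winterham Township, 1 January – 22 April 2035: 112 days → €55000 × 2.25% × 112/365 = €379.7260
The District of Ivycove, 23 April – 14 July 2035: 83 days → €55000 × 2.4% × 83/365 = €300.1644
Riverton District, 15 July – 31 December 2035: 170 days → €55000 × 4.55% × 170/365 = €1165.5479
Total = €1845.4384

€1845.44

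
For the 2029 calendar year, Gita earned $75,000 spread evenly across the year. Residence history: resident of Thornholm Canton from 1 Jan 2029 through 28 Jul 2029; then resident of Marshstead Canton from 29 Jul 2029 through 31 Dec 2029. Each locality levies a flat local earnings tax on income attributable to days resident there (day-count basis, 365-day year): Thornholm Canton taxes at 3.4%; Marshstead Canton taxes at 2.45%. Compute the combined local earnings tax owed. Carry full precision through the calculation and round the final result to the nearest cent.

$2,245.48

Thornholm Canton, 1 Jan – 28 Jul 2029: 209 days → $75,000 × 3.4% × 209/365 = $1,460.1370
Marshstead Canton, 29 Jul – 31 Dec 2029: 156 days → $75,000 × 2.45% × 156/365 = $785.3425
Total = $2,245.4795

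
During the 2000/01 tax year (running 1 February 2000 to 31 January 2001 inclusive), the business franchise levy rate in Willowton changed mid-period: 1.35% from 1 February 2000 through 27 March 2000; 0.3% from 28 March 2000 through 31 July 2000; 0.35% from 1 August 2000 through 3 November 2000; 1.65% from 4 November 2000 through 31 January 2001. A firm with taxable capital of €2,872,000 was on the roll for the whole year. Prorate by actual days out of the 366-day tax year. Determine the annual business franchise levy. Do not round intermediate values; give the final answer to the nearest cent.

€23,030.93

1 February – 27 March 2000: 56 days at 1.35% → €2,872,000 × 1.35% × 56/366 = €5,932.3279
28 March – 31 July 2000: 126 days at 0.3% → €2,872,000 × 0.3% × 126/366 = €2,966.1639
1 August – 3 November 2000: 95 days at 0.35% → €2,872,000 × 0.35% × 95/366 = €2,609.1257
4 November 2000 – 31 January 2001: 89 days at 1.65% → €2,872,000 × 1.65% × 89/366 = €11,523.3115
Total = €23,030.9290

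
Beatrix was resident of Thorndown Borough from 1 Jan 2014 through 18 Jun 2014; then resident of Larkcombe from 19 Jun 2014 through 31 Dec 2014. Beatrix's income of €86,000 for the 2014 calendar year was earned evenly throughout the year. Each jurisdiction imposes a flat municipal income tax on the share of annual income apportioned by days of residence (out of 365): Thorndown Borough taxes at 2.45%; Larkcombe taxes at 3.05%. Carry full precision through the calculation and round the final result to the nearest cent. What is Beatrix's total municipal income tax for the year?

Thorndown Borough, 1 Jan – 18 Jun 2014: 169 days → €86,000 × 2.45% × 169/365 = €975.5699
Larkcombe, 19 Jun – 31 Dec 2014: 196 days → €86,000 × 3.05% × 196/365 = €1,408.5151
Total = €2,384.0849

€2,384.08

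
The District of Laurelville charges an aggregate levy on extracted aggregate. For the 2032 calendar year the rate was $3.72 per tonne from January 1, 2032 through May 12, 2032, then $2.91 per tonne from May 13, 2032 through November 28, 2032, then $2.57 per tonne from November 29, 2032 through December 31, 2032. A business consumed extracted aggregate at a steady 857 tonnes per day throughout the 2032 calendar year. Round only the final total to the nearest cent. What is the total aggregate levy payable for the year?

$995,465.49

January 1 – May 12, 2032: 133 days × 857 tonnes/day = 113,981 tonnes at $3.72/tonne → $424,009.32
May 13 – November 28, 2032: 200 days × 857 tonnes/day = 171,400 tonnes at $2.91/tonne → $498,774.00
November 29 – December 31, 2032: 33 days × 857 tonnes/day = 28,281 tonnes at $2.57/tonne → $72,682.17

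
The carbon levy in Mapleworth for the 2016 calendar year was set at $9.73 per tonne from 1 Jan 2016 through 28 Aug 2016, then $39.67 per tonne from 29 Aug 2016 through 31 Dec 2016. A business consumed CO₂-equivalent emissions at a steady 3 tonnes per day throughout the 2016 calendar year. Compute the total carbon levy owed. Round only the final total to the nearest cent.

1 Jan – 28 Aug 2016: 241 days × 3 tonnes/day = 723 tonnes at $9.73/tonne → $7,034.79
29 Aug – 31 Dec 2016: 125 days × 3 tonnes/day = 375 tonnes at $39.67/tonne → $14,876.25

$21,911.04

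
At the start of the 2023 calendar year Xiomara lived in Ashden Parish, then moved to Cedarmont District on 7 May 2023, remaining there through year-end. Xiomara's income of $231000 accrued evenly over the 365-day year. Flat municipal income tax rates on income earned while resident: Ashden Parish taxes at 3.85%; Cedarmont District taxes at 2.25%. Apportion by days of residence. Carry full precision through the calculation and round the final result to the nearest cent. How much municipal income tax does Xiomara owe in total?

$6473.38

Ashden Parish, 1 Jan – 6 May 2023: 126 days → $231000 × 3.85% × 126/365 = $3070.0849
Cedarmont District, 7 May – 31 Dec 2023: 239 days → $231000 × 2.25% × 239/365 = $3403.2945
Total = $6473.3795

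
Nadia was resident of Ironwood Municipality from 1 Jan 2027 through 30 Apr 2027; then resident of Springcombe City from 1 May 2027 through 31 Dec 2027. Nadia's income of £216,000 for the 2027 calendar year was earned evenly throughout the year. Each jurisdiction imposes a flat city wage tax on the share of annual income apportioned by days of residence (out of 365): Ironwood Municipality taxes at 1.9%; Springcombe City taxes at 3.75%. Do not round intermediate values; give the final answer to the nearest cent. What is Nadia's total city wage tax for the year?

Ironwood Municipality, 1 Jan – 30 Apr 2027: 120 days → £216,000 × 1.9% × 120/365 = £1,349.2603
Springcombe City, 1 May – 31 Dec 2027: 245 days → £216,000 × 3.75% × 245/365 = £5,436.9863
Total = £6,786.2466

£6,786.25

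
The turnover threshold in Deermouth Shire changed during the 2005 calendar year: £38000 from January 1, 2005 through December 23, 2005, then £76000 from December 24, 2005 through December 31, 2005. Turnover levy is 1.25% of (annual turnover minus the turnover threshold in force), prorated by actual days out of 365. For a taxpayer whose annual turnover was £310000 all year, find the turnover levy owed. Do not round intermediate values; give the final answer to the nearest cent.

January 1 – December 23, 2005: 357 days, exemption £38000 → (£310000 − £38000) × 1.25% × 357/365 = £3325.4795
December 24 – December 31, 2005: 8 days, exemption £76000 → (£310000 − £76000) × 1.25% × 8/365 = £64.1096
Total = £3389.5890

£3389.59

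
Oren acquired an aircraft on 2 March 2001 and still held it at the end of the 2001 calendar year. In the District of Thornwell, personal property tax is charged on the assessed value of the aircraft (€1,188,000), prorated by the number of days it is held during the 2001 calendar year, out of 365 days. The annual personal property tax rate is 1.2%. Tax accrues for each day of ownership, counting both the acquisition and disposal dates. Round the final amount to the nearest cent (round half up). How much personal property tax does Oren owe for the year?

Days held (2 March – 31 December 2001): 305 out of 365
Tax = €1,188,000 × 1.2% × 305/365 = €11,912.5479

€11,912.55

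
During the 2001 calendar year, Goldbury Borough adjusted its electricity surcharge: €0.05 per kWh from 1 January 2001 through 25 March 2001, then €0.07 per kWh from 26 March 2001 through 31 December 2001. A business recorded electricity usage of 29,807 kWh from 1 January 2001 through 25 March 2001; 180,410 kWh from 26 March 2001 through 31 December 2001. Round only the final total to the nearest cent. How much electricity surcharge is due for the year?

€14,119.05

1 January – 25 March 2001: 29,807 kWh at €0.05/kWh → €1,490.35
26 March – 31 December 2001: 180,410 kWh at €0.07/kWh → €12,628.70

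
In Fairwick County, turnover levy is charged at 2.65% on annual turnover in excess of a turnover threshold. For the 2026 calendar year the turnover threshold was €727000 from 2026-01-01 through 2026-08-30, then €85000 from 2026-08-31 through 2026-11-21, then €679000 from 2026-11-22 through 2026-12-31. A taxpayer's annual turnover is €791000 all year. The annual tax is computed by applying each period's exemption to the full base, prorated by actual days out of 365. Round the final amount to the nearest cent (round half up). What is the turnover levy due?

€5704.11

2026-01-01 to 2026-08-30: 242 days, exemption €727000 → (€791000 − €727000) × 2.65% × 242/365 = €1124.4712
2026-08-31 to 2026-11-21: 83 days, exemption €85000 → (€791000 − €85000) × 2.65% × 83/365 = €4254.3753
2026-11-22 to 2026-12-31: 40 days, exemption €679000 → (€791000 − €679000) × 2.65% × 40/365 = €325.2603
Total = €5704.1068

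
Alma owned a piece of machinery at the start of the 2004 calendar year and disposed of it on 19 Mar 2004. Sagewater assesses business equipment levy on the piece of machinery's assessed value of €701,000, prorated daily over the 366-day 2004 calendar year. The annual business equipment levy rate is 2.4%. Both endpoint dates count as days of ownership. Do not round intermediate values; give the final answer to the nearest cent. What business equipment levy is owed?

€3,631.41

Days held (1 Jan – 19 Mar 2004): 79 out of 366
Tax = €701,000 × 2.4% × 79/366 = €3,631.4098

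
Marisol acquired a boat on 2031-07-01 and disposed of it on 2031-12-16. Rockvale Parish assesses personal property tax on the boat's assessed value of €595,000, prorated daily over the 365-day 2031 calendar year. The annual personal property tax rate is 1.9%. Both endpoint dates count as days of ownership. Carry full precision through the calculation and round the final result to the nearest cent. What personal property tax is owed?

Days held (2031-07-01 to 2031-12-16): 169 out of 365
Tax = €595,000 × 1.9% × 169/365 = €5,234.3699

€5,234.37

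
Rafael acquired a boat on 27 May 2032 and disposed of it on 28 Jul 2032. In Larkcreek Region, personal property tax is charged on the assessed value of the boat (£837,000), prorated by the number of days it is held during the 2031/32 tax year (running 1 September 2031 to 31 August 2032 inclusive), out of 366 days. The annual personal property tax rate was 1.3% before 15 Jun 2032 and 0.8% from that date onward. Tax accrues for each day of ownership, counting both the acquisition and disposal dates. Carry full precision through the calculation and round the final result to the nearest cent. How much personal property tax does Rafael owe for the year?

27 May – 14 Jun 2032: 19 days at 1.3% → £837,000 × 1.3% × 19/366 = £564.8607
15 Jun – 28 Jul 2032: 44 days at 0.8% → £837,000 × 0.8% × 44/366 = £804.9836
Total = £1,369.8443

£1,369.84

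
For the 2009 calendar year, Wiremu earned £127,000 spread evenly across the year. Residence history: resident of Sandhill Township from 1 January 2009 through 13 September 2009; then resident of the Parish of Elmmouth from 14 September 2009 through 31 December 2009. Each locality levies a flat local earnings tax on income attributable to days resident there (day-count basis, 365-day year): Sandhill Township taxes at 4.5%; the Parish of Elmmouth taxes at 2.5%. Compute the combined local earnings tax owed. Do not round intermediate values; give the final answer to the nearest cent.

Sandhill Township, 1 January – 13 September 2009: 256 days → £127,000 × 4.5% × 256/365 = £4,008.3288
The Parish of Elmmouth, 14 September – 31 December 2009: 109 days → £127,000 × 2.5% × 109/365 = £948.1507
Total = £4,956.4795

£4,956.48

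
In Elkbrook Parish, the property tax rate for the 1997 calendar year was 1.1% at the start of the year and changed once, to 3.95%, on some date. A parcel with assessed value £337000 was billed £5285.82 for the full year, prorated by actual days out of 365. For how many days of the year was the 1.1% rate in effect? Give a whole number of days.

Let d = days at the first rate; then 365 − d days at the second rate.
£337000 × [1.1%·d + 3.95%·(365−d)] / 365 = £5285.82
Solving gives d = 305, so the new rate took effect on 2 November 1997.

305 days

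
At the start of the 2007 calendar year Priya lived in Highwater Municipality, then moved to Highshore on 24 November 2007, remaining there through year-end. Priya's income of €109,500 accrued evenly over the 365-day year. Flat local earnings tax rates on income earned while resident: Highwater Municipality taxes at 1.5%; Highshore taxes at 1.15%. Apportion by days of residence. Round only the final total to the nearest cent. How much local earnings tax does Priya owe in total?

Highwater Municipality, 1 January – 23 November 2007: 327 days → €109,500 × 1.5% × 327/365 = €1,471.5000
Highshore, 24 November – 31 December 2007: 38 days → €109,500 × 1.15% × 38/365 = €131.1000
Total = €1,602.6000

€1,602.60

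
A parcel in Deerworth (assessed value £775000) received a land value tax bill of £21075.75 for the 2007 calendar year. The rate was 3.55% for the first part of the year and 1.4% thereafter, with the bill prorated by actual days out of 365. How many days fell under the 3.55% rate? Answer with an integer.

224 days

Let d = days at the first rate; then 365 − d days at the second rate.
£775000 × [3.55%·d + 1.4%·(365−d)] / 365 = £21075.75
Solving gives d = 224, so the new rate took effect on 13 Aug 2007.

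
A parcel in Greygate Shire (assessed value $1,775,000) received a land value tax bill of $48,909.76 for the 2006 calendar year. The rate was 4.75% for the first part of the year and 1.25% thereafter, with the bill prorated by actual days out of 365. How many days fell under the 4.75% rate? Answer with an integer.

157 days

Let d = days at the first rate; then 365 − d days at the second rate.
$1,775,000 × [4.75%·d + 1.25%·(365−d)] / 365 = $48,909.76
Solving gives d = 157, so the new rate took effect on 7 Jun 2006.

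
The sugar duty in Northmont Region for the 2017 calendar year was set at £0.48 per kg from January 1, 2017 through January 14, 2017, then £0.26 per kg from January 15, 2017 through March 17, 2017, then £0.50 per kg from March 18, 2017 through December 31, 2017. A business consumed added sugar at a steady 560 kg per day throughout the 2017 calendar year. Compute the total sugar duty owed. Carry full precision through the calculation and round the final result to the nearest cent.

January 1 – January 14, 2017: 14 days × 560 kg/day = 7,840 kg at £0.48/kg → £3,763.20
January 15 – March 17, 2017: 62 days × 560 kg/day = 34,720 kg at £0.26/kg → £9,027.20
March 18 – December 31, 2017: 289 days × 560 kg/day = 161,840 kg at £0.50/kg → £80,920.00

£93,710.40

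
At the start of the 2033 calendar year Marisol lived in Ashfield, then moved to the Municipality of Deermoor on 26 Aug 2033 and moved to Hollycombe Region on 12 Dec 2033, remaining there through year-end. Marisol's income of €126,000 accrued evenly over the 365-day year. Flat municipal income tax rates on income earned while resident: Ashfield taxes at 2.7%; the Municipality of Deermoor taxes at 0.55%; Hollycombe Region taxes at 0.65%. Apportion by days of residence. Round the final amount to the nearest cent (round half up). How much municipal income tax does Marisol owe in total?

Ashfield, 1 Jan – 25 Aug 2033: 237 days → €126,000 × 2.7% × 237/365 = €2,208.9699
The Municipality of Deermoor, 26 Aug – 11 Dec 2033: 108 days → €126,000 × 0.55% × 108/365 = €205.0521
Hollycombe Region, 12 Dec – 31 Dec 2033: 20 days → €126,000 × 0.65% × 20/365 = €44.8767
Total = €2,458.8986

€2,458.90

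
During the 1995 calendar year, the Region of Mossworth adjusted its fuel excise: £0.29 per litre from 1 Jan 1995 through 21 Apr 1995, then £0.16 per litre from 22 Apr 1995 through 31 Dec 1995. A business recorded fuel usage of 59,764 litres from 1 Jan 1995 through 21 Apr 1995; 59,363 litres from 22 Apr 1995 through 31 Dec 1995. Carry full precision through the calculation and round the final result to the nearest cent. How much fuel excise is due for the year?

£26,829.64

1 Jan – 21 Apr 1995: 59,764 litres at £0.29/litre → £17,331.56
22 Apr – 31 Dec 1995: 59,363 litres at £0.16/litre → £9,498.08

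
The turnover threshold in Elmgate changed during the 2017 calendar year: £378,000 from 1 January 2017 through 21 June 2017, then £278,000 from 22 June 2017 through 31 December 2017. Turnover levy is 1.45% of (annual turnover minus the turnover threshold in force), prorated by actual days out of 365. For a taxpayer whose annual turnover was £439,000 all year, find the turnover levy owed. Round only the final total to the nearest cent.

1 January – 21 June 2017: 172 days, exemption £378,000 → (£439,000 − £378,000) × 1.45% × 172/365 = £416.8055
22 June – 31 December 2017: 193 days, exemption £278,000 → (£439,000 − £278,000) × 1.45% × 193/365 = £1,234.4068
Total = £1,651.2123

£1,651.21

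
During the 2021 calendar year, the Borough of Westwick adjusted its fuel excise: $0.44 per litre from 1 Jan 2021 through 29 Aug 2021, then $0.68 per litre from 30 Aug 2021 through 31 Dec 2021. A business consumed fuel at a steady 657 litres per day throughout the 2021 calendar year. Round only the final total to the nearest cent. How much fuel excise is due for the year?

$125,066.52

1 Jan – 29 Aug 2021: 241 days × 657 litres/day = 158,337 litres at $0.44/litre → $69,668.28
30 Aug – 31 Dec 2021: 124 days × 657 litres/day = 81,468 litres at $0.68/litre → $55,398.24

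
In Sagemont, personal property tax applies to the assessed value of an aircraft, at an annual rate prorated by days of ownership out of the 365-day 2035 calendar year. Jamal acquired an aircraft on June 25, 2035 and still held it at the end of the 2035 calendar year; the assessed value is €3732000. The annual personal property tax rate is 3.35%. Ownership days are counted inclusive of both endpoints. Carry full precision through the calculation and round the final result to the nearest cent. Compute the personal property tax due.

Days held (June 25 – December 31, 2035): 190 out of 365
Tax = €3732000 × 3.35% × 190/365 = €65079.9452

€65079.95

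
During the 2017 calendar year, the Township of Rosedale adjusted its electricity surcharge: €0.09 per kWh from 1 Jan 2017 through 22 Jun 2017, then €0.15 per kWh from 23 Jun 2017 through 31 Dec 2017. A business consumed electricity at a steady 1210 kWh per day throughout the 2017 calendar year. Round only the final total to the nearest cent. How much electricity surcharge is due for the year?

1 Jan – 22 Jun 2017: 173 days × 1210 kWh/day = 209,330 kWh at €0.09/kWh → €18,839.70
23 Jun – 31 Dec 2017: 192 days × 1210 kWh/day = 232,320 kWh at €0.15/kWh → €34,848.00

€53,687.70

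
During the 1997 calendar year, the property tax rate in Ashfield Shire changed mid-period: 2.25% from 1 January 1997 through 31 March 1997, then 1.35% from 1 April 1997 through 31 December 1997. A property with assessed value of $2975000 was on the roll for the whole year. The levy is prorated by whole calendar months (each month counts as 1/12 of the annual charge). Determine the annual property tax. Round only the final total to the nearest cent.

1 January – 31 March 1997: 3 months at 2.25% → $2975000 × 2.25% × 3/12 = $16734.3750
1 April – 31 December 1997: 9 months at 1.35% → $2975000 × 1.35% × 9/12 = $30121.8750
Total = $46856.2500

$46856.25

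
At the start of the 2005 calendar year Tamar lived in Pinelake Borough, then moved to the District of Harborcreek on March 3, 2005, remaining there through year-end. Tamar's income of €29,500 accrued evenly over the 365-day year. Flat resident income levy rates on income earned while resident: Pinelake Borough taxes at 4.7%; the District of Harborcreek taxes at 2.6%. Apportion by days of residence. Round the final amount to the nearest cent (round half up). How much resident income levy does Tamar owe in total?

Pinelake Borough, January 1 – March 2, 2005: 61 days → €29,500 × 4.7% × 61/365 = €231.7164
The District of Harborcreek, March 3 – December 31, 2005: 304 days → €29,500 × 2.6% × 304/365 = €638.8164
Total = €870.5329

€870.53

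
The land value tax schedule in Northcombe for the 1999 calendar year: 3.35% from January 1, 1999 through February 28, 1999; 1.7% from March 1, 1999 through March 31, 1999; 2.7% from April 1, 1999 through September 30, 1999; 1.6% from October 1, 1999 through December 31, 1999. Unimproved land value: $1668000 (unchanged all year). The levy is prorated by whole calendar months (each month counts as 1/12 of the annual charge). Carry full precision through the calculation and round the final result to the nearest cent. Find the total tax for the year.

$40866.00

January 1 – February 28, 1999: 2 months at 3.35% → $1668000 × 3.35% × 2/12 = $9313.0000
March 1 – March 31, 1999: 1 month at 1.7% → $1668000 × 1.7% × 1/12 = $2363.0000
April 1 – September 30, 1999: 6 months at 2.7% → $1668000 × 2.7% × 6/12 = $22518.0000
October 1 – December 31, 1999: 3 months at 1.6% → $1668000 × 1.6% × 3/12 = $6672.0000
Total = $40866.0000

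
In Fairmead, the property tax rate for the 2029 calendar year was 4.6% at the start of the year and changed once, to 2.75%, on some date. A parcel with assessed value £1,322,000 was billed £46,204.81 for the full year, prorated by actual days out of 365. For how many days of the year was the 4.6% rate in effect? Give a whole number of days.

Let d = days at the first rate; then 365 − d days at the second rate.
£1,322,000 × [4.6%·d + 2.75%·(365−d)] / 365 = £46,204.81
Solving gives d = 147, so the new rate took effect on 28 May 2029.

147 days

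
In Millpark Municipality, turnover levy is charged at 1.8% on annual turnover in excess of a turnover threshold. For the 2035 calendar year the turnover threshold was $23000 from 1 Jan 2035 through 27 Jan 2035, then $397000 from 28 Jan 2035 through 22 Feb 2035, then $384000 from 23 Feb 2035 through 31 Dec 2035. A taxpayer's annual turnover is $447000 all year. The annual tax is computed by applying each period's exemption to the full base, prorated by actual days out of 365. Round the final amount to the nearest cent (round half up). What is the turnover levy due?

$1598.01

1 Jan – 27 Jan 2035: 27 days, exemption $23000 → ($447000 − $23000) × 1.8% × 27/365 = $564.5589
28 Jan – 22 Feb 2035: 26 days, exemption $397000 → ($447000 − $397000) × 1.8% × 26/365 = $64.1096
23 Feb – 31 Dec 2035: 312 days, exemption $384000 → ($447000 − $384000) × 1.8% × 312/365 = $969.3370
Total = $1598.0055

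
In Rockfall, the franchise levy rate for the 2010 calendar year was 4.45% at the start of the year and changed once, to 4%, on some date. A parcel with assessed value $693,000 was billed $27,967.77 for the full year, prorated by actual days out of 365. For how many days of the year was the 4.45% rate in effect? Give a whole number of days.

29 days

Let d = days at the first rate; then 365 − d days at the second rate.
$693,000 × [4.45%·d + 4%·(365−d)] / 365 = $27,967.77
Solving gives d = 29, so the new rate took effect on 30 January 2010.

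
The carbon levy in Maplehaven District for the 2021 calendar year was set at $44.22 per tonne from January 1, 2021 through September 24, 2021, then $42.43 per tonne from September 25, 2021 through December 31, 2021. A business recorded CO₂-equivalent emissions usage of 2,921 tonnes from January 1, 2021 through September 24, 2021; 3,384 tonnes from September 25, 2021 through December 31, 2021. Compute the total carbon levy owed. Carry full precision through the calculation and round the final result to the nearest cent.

January 1 – September 24, 2021: 2,921 tonnes at $44.22/tonne → $129166.62
September 25 – December 31, 2021: 3,384 tonnes at $42.43/tonne → $143583.12

$272749.74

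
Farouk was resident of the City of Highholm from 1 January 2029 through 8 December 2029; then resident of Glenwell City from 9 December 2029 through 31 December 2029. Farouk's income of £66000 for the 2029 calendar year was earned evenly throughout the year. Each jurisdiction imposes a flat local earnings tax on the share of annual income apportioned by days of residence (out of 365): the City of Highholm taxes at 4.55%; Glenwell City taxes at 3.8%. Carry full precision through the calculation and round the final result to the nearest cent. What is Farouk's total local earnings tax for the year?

£2971.81

The City of Highholm, 1 January – 8 December 2029: 342 days → £66000 × 4.55% × 342/365 = £2813.7699
Glenwell City, 9 December – 31 December 2029: 23 days → £66000 × 3.8% × 23/365 = £158.0384
Total = £2971.8082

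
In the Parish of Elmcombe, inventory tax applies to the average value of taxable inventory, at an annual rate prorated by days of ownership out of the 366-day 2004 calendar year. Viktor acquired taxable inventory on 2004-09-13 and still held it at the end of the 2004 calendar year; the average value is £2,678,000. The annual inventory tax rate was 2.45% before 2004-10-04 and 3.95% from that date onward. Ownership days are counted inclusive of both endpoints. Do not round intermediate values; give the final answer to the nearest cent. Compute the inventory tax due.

£29,487.27

2004-09-13 to 2004-10-03: 21 days at 2.45% → £2,678,000 × 2.45% × 21/366 = £3,764.5656
2004-10-04 to 2004-12-31: 89 days at 3.95% → £2,678,000 × 3.95% × 89/366 = £25,722.7022
Total = £29,487.2678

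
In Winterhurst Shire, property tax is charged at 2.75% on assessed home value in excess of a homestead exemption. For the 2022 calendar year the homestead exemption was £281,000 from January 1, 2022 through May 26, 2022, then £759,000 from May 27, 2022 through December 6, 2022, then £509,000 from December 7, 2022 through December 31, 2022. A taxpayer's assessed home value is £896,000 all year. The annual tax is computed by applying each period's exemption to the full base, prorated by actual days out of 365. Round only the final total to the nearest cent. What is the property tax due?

January 1 – May 26, 2022: 146 days, exemption £281,000 → (£896,000 − £281,000) × 2.75% × 146/365 = £6,765.0000
May 27 – December 6, 2022: 194 days, exemption £759,000 → (£896,000 − £759,000) × 2.75% × 194/365 = £2,002.4521
December 7 – December 31, 2022: 25 days, exemption £509,000 → (£896,000 − £509,000) × 2.75% × 25/365 = £728.9384
Total = £9,496.3904

£9,496.39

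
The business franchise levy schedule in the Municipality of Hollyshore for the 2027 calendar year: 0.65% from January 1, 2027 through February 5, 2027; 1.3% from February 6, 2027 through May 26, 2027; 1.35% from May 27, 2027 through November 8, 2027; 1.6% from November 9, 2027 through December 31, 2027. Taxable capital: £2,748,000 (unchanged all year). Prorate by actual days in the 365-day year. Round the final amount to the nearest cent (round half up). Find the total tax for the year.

January 1 – February 5, 2027: 36 days at 0.65% → £2,748,000 × 0.65% × 36/365 = £1,761.7315
February 6 – May 26, 2027: 110 days at 1.3% → £2,748,000 × 1.3% × 110/365 = £10,766.1370
May 27 – November 8, 2027: 166 days at 1.35% → £2,748,000 × 1.35% × 166/365 = £16,871.9671
November 9 – December 31, 2027: 53 days at 1.6% → £2,748,000 × 1.6% × 53/365 = £6,384.3945
Total = £35,784.2301

£35,784.23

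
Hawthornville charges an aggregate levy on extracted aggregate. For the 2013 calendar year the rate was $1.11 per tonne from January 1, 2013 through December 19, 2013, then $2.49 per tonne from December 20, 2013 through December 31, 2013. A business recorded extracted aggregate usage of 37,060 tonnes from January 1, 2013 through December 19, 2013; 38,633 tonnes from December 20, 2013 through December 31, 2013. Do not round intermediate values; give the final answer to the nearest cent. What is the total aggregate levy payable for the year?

January 1 – December 19, 2013: 37,060 tonnes at $1.11/tonne → $41,136.60
December 20 – December 31, 2013: 38,633 tonnes at $2.49/tonne → $96,196.17

$137,332.77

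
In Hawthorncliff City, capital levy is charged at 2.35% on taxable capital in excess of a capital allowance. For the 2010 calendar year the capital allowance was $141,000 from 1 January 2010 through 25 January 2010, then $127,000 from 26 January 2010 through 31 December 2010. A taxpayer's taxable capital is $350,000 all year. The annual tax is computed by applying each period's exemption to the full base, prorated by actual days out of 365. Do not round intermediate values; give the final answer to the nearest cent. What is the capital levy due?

1 January – 25 January 2010: 25 days, exemption $141,000 → ($350,000 − $141,000) × 2.35% × 25/365 = $336.4041
26 January – 31 December 2010: 340 days, exemption $127,000 → ($350,000 − $127,000) × 2.35% × 340/365 = $4,881.5616
Total = $5,217.9658

$5,217.97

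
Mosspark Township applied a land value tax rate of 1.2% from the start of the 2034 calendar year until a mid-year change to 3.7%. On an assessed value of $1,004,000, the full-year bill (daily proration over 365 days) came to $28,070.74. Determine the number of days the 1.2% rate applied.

Let d = days at the first rate; then 365 − d days at the second rate.
$1,004,000 × [1.2%·d + 3.7%·(365−d)] / 365 = $28,070.74
Solving gives d = 132, so the new rate took effect on 13 May 2034.

132 days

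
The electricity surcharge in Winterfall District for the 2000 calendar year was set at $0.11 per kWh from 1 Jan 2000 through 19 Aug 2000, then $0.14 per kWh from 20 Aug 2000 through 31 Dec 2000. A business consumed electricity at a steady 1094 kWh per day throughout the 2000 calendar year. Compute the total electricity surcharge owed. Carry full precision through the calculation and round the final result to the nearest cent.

1 Jan – 19 Aug 2000: 232 days × 1094 kWh/day = 253,808 kWh at $0.11/kWh → $27,918.88
20 Aug – 31 Dec 2000: 134 days × 1094 kWh/day = 146,596 kWh at $0.14/kWh → $20,523.44

$48,442.32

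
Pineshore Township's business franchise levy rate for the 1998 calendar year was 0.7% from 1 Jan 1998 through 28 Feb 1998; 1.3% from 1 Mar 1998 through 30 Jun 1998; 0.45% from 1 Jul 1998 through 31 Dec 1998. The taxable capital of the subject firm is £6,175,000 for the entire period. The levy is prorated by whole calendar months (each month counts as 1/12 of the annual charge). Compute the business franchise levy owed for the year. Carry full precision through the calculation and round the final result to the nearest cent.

1 Jan – 28 Feb 1998: 2 months at 0.7% → £6,175,000 × 0.7% × 2/12 = £7,204.1667
1 Mar – 30 Jun 1998: 4 months at 1.3% → £6,175,000 × 1.3% × 4/12 = £26,758.3333
1 Jul – 31 Dec 1998: 6 months at 0.45% → £6,175,000 × 0.45% × 6/12 = £13,893.7500
Total = £47,856.2500

£47,856.25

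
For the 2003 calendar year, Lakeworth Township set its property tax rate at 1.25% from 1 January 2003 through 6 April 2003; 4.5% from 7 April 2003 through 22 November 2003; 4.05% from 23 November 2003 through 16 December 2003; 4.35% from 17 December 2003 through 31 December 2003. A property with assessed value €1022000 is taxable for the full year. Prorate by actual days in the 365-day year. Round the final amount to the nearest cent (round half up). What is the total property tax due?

€36888.60

1 January – 6 April 2003: 96 days at 1.25% → €1022000 × 1.25% × 96/365 = €3360.0000
7 April – 22 November 2003: 230 days at 4.5% → €1022000 × 4.5% × 230/365 = €28980.0000
23 November – 16 December 2003: 24 days at 4.05% → €1022000 × 4.05% × 24/365 = €2721.6000
17 December – 31 December 2003: 15 days at 4.35% → €1022000 × 4.35% × 15/365 = €1827.0000
Total = €36888.6000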